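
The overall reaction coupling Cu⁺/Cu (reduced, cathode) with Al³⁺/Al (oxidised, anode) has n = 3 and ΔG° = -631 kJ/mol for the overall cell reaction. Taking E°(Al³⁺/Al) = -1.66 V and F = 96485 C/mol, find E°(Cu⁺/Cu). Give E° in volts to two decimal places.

+0.52 V

E°cell = −ΔG°/(nF) = −(-631×10³)/((3)(96485)) = +2.180 V.
Since Cu⁺/Cu is the cathode and Al³⁺/Al the anode, E°cell = E°(Cu⁺/Cu) − E°(Al³⁺/Al).
So E°(Cu⁺/Cu) = E°cell + E°(Al³⁺/Al) = +2.180 + (-1.66) = +0.52 V.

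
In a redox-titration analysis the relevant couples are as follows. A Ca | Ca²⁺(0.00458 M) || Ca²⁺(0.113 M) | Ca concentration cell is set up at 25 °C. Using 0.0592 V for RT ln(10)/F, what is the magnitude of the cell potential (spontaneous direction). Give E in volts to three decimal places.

+0.041 V

For a concentration cell E°cell = 0. The 0.113 M side is the cathode (reduction is favoured where [Ca²⁺] is higher).
With n = 2, E = −(0.0592/2) log([Ca²⁺]ₐₙ/[Ca²⁺]꜀ₐₜ) = −(0.0592/2) log(0.00458/0.113) = −(0.0592/2)(-1.392) = +0.041 V.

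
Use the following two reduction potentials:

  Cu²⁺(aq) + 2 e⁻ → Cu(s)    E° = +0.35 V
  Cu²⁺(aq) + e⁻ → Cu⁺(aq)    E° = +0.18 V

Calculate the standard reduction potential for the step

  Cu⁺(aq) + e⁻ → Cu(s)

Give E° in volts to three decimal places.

+0.520 V

Sequential free energies add, so n₃E°₃ = n₁E°₁ + n₂E°₂.
With n₃ = 2, and the known step contributing 1×(+0.18) V, the unknown satisfies 1·E° = 2×(+0.35) − 1×(+0.18) = +0.520.
E° = +0.520 / 1 = +0.520 V.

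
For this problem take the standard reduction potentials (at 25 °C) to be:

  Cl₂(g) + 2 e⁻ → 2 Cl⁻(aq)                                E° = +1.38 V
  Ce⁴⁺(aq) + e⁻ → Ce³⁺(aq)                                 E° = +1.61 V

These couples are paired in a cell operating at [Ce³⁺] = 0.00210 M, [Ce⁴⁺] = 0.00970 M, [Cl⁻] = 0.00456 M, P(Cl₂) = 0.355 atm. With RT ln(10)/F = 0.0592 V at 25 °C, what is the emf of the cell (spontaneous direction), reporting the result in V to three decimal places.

+0.144 V

Ce⁴⁺/Ce³⁺ is the cathode (higher E°), Cl₂/Cl⁻ the anode: E°cell = +1.61 − (+1.38) = +0.23 V, n = 2.
Overall: 2 Ce⁴⁺(aq) + 2 Cl⁻(aq) → 2 Ce³⁺(aq) + Cl₂(g)
Q = [Ce³⁺]^2·P(Cl₂) / ([Ce⁴⁺]^2·[Cl⁻]^2); log Q = 2.903.
E = E° − (0.0592/n) log Q = +0.23 − (0.0592/2)(2.903) = +0.144 V.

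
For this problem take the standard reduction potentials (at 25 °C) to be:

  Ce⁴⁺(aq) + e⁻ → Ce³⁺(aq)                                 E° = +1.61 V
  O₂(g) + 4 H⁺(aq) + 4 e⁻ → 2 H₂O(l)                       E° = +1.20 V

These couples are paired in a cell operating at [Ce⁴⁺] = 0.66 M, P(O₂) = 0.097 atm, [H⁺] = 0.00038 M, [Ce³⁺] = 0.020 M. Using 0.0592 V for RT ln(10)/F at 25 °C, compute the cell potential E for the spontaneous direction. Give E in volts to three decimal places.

+0.717 V

Ce⁴⁺/Ce³⁺ is the cathode (higher E°), O₂/H₂O the anode: E°cell = +1.61 − (+1.20) = +0.41 V, n = 4.
Overall: 4 Ce⁴⁺(aq) + 2 H₂O(l) → 4 Ce³⁺(aq) + O₂(g) + 4 H⁺(aq)
Q = [Ce³⁺]^4·P(O₂)·[H⁺]^4 / ([Ce⁴⁺]^4); log Q = -20.768.
E = E° − (0.0592/n) log Q = +0.41 − (0.0592/4)(-20.768) = +0.717 V.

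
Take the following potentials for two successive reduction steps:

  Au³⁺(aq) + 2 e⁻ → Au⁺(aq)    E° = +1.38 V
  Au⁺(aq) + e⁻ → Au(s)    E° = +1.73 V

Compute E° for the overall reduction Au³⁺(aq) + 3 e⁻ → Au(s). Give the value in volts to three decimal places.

+1.497 V

Adding the free-energy changes (−nFE°) of the two steps gives −n₃FE°₃ = −n₁FE°₁ − n₂FE°₂.
E°₃ = (2×+1.38 + 1×+1.73) / 3 = (+4.490) / 3 = +1.497 V.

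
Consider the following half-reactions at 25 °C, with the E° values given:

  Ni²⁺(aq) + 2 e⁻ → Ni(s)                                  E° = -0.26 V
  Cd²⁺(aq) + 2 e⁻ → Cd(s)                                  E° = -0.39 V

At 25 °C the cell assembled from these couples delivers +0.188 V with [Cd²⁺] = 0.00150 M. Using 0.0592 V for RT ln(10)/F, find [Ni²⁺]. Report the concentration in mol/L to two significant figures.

0.14 M

Ni²⁺/Ni is the cathode, Cd²⁺/Cd the anode: E°cell = +0.13 V, n = 2.
Overall reaction: Ni²⁺(aq) + Cd(s) → Ni(s) + Cd²⁺(aq); Q = [Cd²⁺]^1/[Ni²⁺]^1.
From E = E° − (0.0592/n) log Q: log Q = (E° − E)·n/0.0592 = (+0.13 − (+0.188))·2/0.0592 = -1.9595.
So 1·log[Ni²⁺] = 1·log(0.0015) − log Q = -2.8239 − (-1.9595) = -0.8644; [Ni²⁺] = 10^(-0.8644) ≈ 0.14 M.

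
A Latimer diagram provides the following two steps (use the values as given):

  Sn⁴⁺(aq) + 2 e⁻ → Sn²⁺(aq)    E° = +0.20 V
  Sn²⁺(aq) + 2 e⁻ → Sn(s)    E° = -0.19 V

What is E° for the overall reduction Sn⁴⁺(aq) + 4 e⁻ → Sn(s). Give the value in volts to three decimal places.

Standard free energies of sequential steps add: ΔG°₃ = ΔG°₁ + ΔG°₂, so n₃E°₃ = n₁E°₁ + n₂E°₂.
E°₃ = (2×+0.20 + 2×-0.19) / 4 = (+0.020) / 4 = +0.005 V.

+0.005 V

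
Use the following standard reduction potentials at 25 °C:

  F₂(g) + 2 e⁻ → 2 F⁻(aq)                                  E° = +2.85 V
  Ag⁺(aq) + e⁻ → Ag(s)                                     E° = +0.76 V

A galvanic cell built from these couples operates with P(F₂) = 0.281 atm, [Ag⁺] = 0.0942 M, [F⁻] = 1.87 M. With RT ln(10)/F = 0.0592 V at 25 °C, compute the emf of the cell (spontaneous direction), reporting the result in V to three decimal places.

F₂/F⁻ is the cathode (higher E°), Ag⁺/Ag the anode: E°cell = +2.85 − (+0.76) = +2.09 V, n = 2.
Overall: F₂(g) + 2 Ag(s) → 2 F⁻(aq) + 2 Ag⁺(aq)
Q = [F⁻]^2·[Ag⁺]^2 / (P(F₂)); log Q = -0.957.
E = E° − (0.0592/n) log Q = +2.09 − (0.0592/2)(-0.957) = +2.118 V.

+2.118 V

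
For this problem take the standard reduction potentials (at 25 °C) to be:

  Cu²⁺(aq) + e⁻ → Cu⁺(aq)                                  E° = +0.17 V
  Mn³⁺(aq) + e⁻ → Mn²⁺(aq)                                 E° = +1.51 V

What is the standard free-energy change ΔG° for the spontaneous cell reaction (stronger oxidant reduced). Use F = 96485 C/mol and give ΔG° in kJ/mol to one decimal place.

-129.3 kJ/mol

Mn³⁺/Mn²⁺ (E° = +1.51 V) is the cathode; Cu²⁺/Cu⁺ (E° = +0.17 V) is the anode, so E°cell = +1.34 V.
Balancing electrons gives n = 1 (lcm of 1 and 1).
ΔG° = −nFE° = −(1)(96485)(+1.34) = -129,290 J = -129.3 kJ/mol.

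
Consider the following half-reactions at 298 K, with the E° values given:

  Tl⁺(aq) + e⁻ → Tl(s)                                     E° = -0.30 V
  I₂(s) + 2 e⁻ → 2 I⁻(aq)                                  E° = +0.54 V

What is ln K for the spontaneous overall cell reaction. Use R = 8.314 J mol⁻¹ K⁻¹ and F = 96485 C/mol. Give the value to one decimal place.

Cathode: I₂/I⁻; anode: Tl⁺/Tl. E°cell = (+0.54) − (-0.30) = +0.84 V, with n = 2.
ΔG° = −nFE° = −RT ln K, so ln K = nFE°/(RT) = (2)(96485)(+0.84) / ((8.314)(298)) = 65.425.

65.4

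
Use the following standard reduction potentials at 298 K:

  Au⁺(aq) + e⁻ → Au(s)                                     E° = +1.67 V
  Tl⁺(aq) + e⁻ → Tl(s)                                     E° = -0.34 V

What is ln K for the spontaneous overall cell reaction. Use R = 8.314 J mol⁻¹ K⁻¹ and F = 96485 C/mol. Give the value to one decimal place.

78.3

Cathode: Au⁺/Au; anode: Tl⁺/Tl. E°cell = (+1.67) − (-0.34) = +2.01 V, with n = 1.
ΔG° = −nFE° = −RT ln K, so ln K = nFE°/(RT) = (1)(96485)(+2.01) / ((8.314)(298)) = 78.276.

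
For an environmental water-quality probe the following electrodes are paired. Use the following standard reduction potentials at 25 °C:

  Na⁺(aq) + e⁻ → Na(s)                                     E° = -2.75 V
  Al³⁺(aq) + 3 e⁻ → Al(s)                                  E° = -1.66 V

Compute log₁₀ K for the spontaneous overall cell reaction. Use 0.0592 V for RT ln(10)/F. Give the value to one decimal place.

Cathode: Al³⁺/Al; anode: Na⁺/Na. E°cell = +1.09 V, n = 3.
log K = nE°cell / 0.0592 = (3)(+1.09) / 0.0592 = 55.2.

55.2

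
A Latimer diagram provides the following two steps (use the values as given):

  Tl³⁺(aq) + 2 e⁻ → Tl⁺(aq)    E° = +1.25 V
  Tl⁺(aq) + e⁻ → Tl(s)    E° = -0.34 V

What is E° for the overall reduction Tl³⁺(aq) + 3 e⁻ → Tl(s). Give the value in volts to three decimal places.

+0.720 V

Standard free energies of sequential steps add: ΔG°₃ = ΔG°₁ + ΔG°₂, so n₃E°₃ = n₁E°₁ + n₂E°₂.
E°₃ = (2×+1.25 + 1×-0.34) / 3 = (+2.160) / 3 = +0.720 V.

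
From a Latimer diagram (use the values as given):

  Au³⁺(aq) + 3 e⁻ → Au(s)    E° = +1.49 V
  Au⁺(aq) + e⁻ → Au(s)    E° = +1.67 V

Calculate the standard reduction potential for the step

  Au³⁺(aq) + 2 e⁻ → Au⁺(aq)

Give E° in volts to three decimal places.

+1.400 V

Sequential free energies add, so n₃E°₃ = n₁E°₁ + n₂E°₂.
With n₃ = 3, and the known step contributing 1×(+1.67) V, the unknown satisfies 2·E° = 3×(+1.49) − 1×(+1.67) = +2.800.
E° = +2.800 / 2 = +1.400 V.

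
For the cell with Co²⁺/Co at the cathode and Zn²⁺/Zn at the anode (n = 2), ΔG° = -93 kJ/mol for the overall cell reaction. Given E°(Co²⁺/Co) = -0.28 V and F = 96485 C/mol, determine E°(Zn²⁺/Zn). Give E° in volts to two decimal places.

E°cell = −ΔG°/(nF) = −(-93×10³)/((2)(96485)) = +0.482 V.
Since Co²⁺/Co is the cathode and Zn²⁺/Zn the anode, E°cell = E°(Co²⁺/Co) − E°(Zn²⁺/Zn).
So E°(Zn²⁺/Zn) = E°(Co²⁺/Co) − E°cell = (-0.28) − (+0.482) = -0.76 V.

-0.76 V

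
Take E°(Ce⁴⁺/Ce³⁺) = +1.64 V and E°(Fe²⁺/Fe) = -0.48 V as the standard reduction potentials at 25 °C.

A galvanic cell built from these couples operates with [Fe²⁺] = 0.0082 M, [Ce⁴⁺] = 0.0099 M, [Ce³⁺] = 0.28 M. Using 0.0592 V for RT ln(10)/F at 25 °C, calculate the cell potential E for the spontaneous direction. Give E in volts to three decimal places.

Ce⁴⁺/Ce³⁺ is the cathode (higher E°), Fe²⁺/Fe the anode: E°cell = +1.64 − (-0.48) = +2.12 V, n = 2.
Overall: 2 Ce⁴⁺(aq) + Fe(s) → 2 Ce³⁺(aq) + Fe²⁺(aq)
Q = [Ce³⁺]^2·[Fe²⁺] / ([Ce⁴⁺]^2); log Q = 0.817.
E = E° − (0.0592/n) log Q = +2.12 − (0.0592/2)(0.817) = +2.096 V.

+2.096 V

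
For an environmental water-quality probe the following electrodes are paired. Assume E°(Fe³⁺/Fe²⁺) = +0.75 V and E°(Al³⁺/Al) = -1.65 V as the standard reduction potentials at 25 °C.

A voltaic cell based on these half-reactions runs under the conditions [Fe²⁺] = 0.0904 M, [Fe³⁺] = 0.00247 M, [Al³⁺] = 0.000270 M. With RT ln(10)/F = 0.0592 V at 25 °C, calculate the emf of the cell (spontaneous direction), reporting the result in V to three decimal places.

+2.378 V

Fe³⁺/Fe²⁺ is the cathode (higher E°), Al³⁺/Al the anode: E°cell = +0.75 − (-1.65) = +2.40 V, n = 3.
Overall: 3 Fe³⁺(aq) + Al(s) → 3 Fe²⁺(aq) + Al³⁺(aq)
Q = [Fe²⁺]^3·[Al³⁺] / ([Fe³⁺]^3); log Q = 1.122.
E = E° − (0.0592/n) log Q = +2.40 − (0.0592/3)(1.122) = +2.378 V.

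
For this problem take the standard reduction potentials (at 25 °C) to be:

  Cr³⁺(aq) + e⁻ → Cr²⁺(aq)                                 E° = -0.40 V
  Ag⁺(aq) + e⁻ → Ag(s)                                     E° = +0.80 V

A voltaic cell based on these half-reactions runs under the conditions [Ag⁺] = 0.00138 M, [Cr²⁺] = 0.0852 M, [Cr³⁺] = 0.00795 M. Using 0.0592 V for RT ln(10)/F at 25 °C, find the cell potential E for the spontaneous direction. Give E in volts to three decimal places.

Ag⁺/Ag is the cathode (higher E°), Cr³⁺/Cr²⁺ the anode: E°cell = +0.80 − (-0.40) = +1.20 V, n = 1.
Overall: Ag⁺(aq) + Cr²⁺(aq) → Ag(s) + Cr³⁺(aq)
Q = [Cr³⁺] / ([Ag⁺]·[Cr²⁺]); log Q = 1.830.
E = E° − (0.0592/n) log Q = +1.20 − (0.0592/1)(1.830) = +1.092 V.

+1.092 V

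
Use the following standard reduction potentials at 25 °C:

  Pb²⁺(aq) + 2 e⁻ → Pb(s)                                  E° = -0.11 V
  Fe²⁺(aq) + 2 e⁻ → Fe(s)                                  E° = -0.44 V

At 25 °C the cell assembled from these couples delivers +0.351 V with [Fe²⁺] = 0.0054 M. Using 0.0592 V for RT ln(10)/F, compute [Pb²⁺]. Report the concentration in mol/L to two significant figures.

Pb²⁺/Pb is the cathode, Fe²⁺/Fe the anode: E°cell = +0.33 V, n = 2.
Overall reaction: Pb²⁺(aq) + Fe(s) → Pb(s) + Fe²⁺(aq); Q = [Fe²⁺]^1/[Pb²⁺]^1.
From E = E° − (0.0592/n) log Q: log Q = (E° − E)·n/0.0592 = (+0.33 − (+0.351))·2/0.0592 = -0.7095.
So 1·log[Pb²⁺] = 1·log(0.0054) − log Q = -2.2676 − (-0.7095) = -1.5581; [Pb²⁺] = 10^(-1.5581) ≈ 0.028 M.

0.028 M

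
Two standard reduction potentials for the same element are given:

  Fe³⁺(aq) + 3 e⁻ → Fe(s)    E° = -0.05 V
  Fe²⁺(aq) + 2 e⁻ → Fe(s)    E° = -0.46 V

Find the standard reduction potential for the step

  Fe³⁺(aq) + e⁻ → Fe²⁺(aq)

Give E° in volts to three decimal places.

Sequential free energies add, so n₃E°₃ = n₁E°₁ + n₂E°₂.
With n₃ = 3, and the known step contributing 2×(-0.46) V, the unknown satisfies 1·E° = 3×(-0.05) − 2×(-0.46) = +0.770.
E° = +0.770 / 1 = +0.770 V.

+0.770 V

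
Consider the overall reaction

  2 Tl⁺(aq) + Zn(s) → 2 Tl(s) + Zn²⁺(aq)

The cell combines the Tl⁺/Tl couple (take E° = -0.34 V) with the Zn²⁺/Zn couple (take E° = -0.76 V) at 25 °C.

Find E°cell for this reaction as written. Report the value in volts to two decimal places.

+0.42 V

The Tl⁺/Tl couple has the higher reduction potential, so it is the cathode; Zn²⁺/Zn is oxidised at the anode.
E°cell = E°(cathode) − E°(anode) = (-0.34) − (-0.76) = +0.42 V.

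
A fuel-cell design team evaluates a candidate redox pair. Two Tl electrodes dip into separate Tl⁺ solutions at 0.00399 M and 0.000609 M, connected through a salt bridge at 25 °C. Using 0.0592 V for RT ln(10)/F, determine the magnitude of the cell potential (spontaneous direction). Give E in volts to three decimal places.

For a concentration cell E°cell = 0. The 0.00399 M side is the cathode (reduction is favoured where [Tl⁺] is higher).
With n = 1, E = −(0.0592/1) log([Tl⁺]ₐₙ/[Tl⁺]꜀ₐₜ) = −(0.0592/1) log(0.000609/0.00399) = −(0.0592/1)(-0.816) = +0.048 V.

+0.048 V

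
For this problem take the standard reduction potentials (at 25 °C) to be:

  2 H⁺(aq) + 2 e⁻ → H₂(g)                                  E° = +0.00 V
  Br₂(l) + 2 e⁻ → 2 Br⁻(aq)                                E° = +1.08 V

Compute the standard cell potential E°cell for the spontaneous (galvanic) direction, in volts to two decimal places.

The Br₂/Br⁻ couple has the higher reduction potential, so it is the cathode; H⁺/H₂ is oxidised at the anode.
E°cell = E°(cathode) − E°(anode) = (+1.08) − (+0.00) = +1.08 V.

+1.08 V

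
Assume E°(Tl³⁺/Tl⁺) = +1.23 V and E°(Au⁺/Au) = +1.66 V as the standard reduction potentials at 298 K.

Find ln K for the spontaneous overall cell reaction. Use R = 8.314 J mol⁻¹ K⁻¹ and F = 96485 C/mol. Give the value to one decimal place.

33.5

Cathode: Au⁺/Au; anode: Tl³⁺/Tl⁺. E°cell = (+1.66) − (+1.23) = +0.43 V, with n = 2.
ΔG° = −nFE° = −RT ln K, so ln K = nFE°/(RT) = (2)(96485)(+0.43) / ((8.314)(298)) = 33.491.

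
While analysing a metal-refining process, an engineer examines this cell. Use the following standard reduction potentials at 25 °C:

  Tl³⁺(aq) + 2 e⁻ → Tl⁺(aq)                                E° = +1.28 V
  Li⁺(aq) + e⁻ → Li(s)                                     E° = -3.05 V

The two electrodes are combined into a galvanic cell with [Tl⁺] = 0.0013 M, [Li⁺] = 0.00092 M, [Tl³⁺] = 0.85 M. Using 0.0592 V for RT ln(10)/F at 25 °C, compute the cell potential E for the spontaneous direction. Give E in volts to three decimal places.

Tl³⁺/Tl⁺ is the cathode (higher E°), Li⁺/Li the anode: E°cell = +1.28 − (-3.05) = +4.33 V, n = 2.
Overall: Tl³⁺(aq) + 2 Li(s) → Tl⁺(aq) + 2 Li⁺(aq)
Q = [Tl⁺]·[Li⁺]^2 / ([Tl³⁺]); log Q = -8.888.
E = E° − (0.0592/n) log Q = +4.33 − (0.0592/2)(-8.888) = +4.593 V.

+4.593 V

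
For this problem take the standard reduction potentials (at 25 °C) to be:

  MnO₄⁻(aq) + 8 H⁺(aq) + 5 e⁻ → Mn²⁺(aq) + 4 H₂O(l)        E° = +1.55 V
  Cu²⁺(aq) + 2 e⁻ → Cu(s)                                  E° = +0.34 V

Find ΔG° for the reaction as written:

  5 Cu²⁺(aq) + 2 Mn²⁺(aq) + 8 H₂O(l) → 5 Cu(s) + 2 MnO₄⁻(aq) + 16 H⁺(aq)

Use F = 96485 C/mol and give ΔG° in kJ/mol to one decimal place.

+1167.5 kJ/mol

As written, Cu²⁺/Cu is reduced (cathode) and MnO₄⁻/Mn²⁺ is oxidised (anode), so E°cell = (+0.34) − (+1.55) = -1.21 V.
Balancing electrons gives n = 10.
ΔG° = −nFE° = −(10)(96485)(-1.21) = 1,167,468 J = +1167.5 kJ/mol.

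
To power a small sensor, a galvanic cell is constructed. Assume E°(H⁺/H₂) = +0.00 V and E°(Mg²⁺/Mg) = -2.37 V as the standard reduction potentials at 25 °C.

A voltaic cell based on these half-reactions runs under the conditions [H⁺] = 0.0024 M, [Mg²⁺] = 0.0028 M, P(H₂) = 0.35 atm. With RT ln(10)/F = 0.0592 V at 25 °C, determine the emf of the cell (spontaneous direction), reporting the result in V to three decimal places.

+2.304 V

H⁺/H₂ is the cathode (higher E°), Mg²⁺/Mg the anode: E°cell = +0.00 − (-2.37) = +2.37 V, n = 2.
Overall: 2 H⁺(aq) + Mg(s) → H₂(g) + Mg²⁺(aq)
Q = P(H₂)·[Mg²⁺] / ([H⁺]^2); log Q = 2.231.
E = E° − (0.0592/n) log Q = +2.37 − (0.0592/2)(2.231) = +2.304 V.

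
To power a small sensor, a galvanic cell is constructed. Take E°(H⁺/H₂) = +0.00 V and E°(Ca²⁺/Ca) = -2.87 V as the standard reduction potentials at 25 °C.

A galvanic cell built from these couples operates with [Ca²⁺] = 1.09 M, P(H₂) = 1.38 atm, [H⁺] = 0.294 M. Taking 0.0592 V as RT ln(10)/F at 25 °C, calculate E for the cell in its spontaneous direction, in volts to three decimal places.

H⁺/H₂ is the cathode (higher E°), Ca²⁺/Ca the anode: E°cell = +0.00 − (-2.87) = +2.87 V, n = 2.
Overall: 2 H⁺(aq) + Ca(s) → H₂(g) + Ca²⁺(aq)
Q = P(H₂)·[Ca²⁺] / ([H⁺]^2); log Q = 1.241.
E = E° − (0.0592/n) log Q = +2.87 − (0.0592/2)(1.241) = +2.833 V.

+2.833 V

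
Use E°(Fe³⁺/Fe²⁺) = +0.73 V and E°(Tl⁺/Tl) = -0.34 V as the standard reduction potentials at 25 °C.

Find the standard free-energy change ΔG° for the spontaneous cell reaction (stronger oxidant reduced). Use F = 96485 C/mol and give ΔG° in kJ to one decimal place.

-103.2 kJ

Fe³⁺/Fe²⁺ (E° = +0.73 V) is the cathode; Tl⁺/Tl (E° = -0.34 V) is the anode, so E°cell = +1.07 V.
Balancing electrons gives n = 1 (lcm of 1 and 1).
ΔG° = −nFE° = −(1)(96485)(+1.07) = -103,239 J = -103.2 kJ.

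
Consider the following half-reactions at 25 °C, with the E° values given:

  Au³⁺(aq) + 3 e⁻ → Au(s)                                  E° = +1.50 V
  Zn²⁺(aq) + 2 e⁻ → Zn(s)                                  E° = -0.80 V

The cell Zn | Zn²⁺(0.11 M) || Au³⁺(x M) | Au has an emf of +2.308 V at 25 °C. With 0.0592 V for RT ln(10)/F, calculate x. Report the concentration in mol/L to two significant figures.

0.093 M

Au³⁺/Au is the cathode, Zn²⁺/Zn the anode: E°cell = +2.30 V, n = 6.
Overall reaction: 2 Au³⁺(aq) + 3 Zn(s) → 2 Au(s) + 3 Zn²⁺(aq); Q = [Zn²⁺]^3/[Au³⁺]^2.
From E = E° − (0.0592/n) log Q: log Q = (E° − E)·n/0.0592 = (+2.30 − (+2.308))·6/0.0592 = -0.8108.
So 2·log[Au³⁺] = 3·log(0.11) − log Q = -2.8758 − (-0.8108) = -2.0650; log[Au³⁺] = -2.0650 / 2 = -1.0325; [Au³⁺] = 10^(-1.0325) ≈ 0.093 M.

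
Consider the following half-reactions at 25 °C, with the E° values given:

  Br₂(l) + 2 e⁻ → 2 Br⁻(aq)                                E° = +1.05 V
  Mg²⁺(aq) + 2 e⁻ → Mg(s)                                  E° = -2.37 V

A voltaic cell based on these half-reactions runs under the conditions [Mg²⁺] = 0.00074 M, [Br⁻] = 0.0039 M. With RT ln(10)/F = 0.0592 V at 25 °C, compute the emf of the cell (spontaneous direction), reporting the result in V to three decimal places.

+3.655 V

Br₂/Br⁻ is the cathode (higher E°), Mg²⁺/Mg the anode: E°cell = +1.05 − (-2.37) = +3.42 V, n = 2.
Overall: Br₂(l) + Mg(s) → 2 Br⁻(aq) + Mg²⁺(aq)
Q = [Br⁻]^2·[Mg²⁺]; log Q = -7.949.
E = E° − (0.0592/n) log Q = +3.42 − (0.0592/2)(-7.949) = +3.655 V.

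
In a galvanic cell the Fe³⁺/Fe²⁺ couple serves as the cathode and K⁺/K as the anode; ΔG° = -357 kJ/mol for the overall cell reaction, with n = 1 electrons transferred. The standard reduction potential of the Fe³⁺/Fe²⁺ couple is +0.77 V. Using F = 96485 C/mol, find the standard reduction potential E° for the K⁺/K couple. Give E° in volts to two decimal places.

E°cell = −ΔG°/(nF) = −(-357×10³)/((1)(96485)) = +3.700 V.
Since Fe³⁺/Fe²⁺ is the cathode and K⁺/K the anode, E°cell = E°(Fe³⁺/Fe²⁺) − E°(K⁺/K).
So E°(K⁺/K) = E°(Fe³⁺/Fe²⁺) − E°cell = (+0.77) − (+3.700) = -2.93 V.

-2.93 V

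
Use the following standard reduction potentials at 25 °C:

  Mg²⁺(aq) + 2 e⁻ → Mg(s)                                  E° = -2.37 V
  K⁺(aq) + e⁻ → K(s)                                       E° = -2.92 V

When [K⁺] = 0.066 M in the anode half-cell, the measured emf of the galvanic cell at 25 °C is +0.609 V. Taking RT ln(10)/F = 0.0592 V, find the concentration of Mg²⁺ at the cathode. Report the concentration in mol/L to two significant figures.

Mg²⁺/Mg is the cathode, K⁺/K the anode: E°cell = +0.55 V, n = 2.
Overall reaction: Mg²⁺(aq) + 2 K(s) → Mg(s) + 2 K⁺(aq); Q = [K⁺]^2/[Mg²⁺]^1.
From E = E° − (0.0592/n) log Q: log Q = (E° − E)·n/0.0592 = (+0.55 − (+0.609))·2/0.0592 = -1.9932.
So 1·log[Mg²⁺] = 2·log(0.066) − log Q = -2.3609 − (-1.9932) = -0.3677; [Mg²⁺] = 10^(-0.3677) ≈ 0.43 M.

0.43 M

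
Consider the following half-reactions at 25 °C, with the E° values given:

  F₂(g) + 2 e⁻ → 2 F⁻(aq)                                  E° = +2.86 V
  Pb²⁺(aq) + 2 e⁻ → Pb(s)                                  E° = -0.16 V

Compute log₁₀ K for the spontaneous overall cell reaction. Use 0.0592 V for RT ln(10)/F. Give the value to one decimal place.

102.0

Cathode: F₂/F⁻; anode: Pb²⁺/Pb. E°cell = +3.02 V, n = 2.
log K = nE°cell / 0.0592 = (2)(+3.02) / 0.0592 = 102.0.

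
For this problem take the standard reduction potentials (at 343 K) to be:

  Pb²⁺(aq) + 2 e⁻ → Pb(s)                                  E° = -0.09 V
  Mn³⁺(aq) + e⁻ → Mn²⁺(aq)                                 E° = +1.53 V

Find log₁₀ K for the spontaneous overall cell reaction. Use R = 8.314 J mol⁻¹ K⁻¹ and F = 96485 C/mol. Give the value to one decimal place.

Cathode: Mn³⁺/Mn²⁺; anode: Pb²⁺/Pb. E°cell = (+1.53) − (-0.09) = +1.62 V, with n = 2.
ΔG° = −nFE° = −RT ln K, so ln K = nFE°/(RT) = (2)(96485)(+1.62) / ((8.314)(343)) = 109.623.
log₁₀ K = 109.623 / ln 10 = 47.6.

47.6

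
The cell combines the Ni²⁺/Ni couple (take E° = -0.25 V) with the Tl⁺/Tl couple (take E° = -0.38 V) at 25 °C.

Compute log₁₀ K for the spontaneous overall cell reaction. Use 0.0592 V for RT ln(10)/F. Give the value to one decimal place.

Cathode: Ni²⁺/Ni; anode: Tl⁺/Tl. E°cell = +0.13 V, n = 2.
log K = nE°cell / 0.0592 = (2)(+0.13) / 0.0592 = 4.4.

4.4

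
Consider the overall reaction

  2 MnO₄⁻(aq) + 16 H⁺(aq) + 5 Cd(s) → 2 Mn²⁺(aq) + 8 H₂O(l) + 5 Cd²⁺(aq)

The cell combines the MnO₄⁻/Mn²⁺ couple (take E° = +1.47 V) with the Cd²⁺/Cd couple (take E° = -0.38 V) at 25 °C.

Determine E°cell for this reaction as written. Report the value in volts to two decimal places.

+1.85 V

The MnO₄⁻/Mn²⁺ couple has the higher reduction potential, so it is the cathode; Cd²⁺/Cd is oxidised at the anode.
E°cell = E°(cathode) − E°(anode) = (+1.47) − (-0.38) = +1.85 V.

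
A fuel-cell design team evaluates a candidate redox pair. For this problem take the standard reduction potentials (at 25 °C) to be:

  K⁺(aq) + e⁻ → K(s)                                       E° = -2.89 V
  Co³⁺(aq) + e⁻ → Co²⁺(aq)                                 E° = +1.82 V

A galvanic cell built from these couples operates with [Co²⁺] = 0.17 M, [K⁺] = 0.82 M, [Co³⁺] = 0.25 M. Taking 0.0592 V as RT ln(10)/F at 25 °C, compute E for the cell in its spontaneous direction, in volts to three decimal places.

+4.725 V

Co³⁺/Co²⁺ is the cathode (higher E°), K⁺/K the anode: E°cell = +1.82 − (-2.89) = +4.71 V, n = 1.
Overall: Co³⁺(aq) + K(s) → Co²⁺(aq) + K⁺(aq)
Q = [Co²⁺]·[K⁺] / ([Co³⁺]); log Q = -0.254.
E = E° − (0.0592/n) log Q = +4.71 − (0.0592/1)(-0.254) = +4.725 V.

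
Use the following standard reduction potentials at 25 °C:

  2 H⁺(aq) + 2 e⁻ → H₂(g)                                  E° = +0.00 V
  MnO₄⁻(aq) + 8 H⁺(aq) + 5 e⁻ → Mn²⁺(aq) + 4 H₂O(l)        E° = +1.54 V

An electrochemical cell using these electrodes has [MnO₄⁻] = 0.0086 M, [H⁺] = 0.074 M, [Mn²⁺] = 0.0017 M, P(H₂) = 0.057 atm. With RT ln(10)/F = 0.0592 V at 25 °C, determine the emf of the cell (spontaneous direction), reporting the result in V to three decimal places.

MnO₄⁻/Mn²⁺ is the cathode (higher E°), H⁺/H₂ the anode: E°cell = +1.54 − (+0.00) = +1.54 V, n = 10.
Overall: 2 MnO₄⁻(aq) + 6 H⁺(aq) + 5 H₂(g) → 2 Mn²⁺(aq) + 8 H₂O(l)
Q = [Mn²⁺]^2 / ([MnO₄⁻]^2·[H⁺]^6·P(H₂)^5); log Q = 11.597.
E = E° − (0.0592/n) log Q = +1.54 − (0.0592/10)(11.597) = +1.471 V.

+1.471 V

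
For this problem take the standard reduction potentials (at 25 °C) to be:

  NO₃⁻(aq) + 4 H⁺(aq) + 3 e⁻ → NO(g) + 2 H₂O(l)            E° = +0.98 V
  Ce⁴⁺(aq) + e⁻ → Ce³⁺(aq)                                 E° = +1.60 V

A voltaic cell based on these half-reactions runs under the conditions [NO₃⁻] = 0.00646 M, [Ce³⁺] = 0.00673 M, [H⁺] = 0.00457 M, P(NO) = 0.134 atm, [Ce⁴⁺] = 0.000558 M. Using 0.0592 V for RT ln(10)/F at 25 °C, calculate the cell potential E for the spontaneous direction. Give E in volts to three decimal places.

Ce⁴⁺/Ce³⁺ is the cathode (higher E°), NO₃⁻/NO the anode: E°cell = +1.60 − (+0.98) = +0.62 V, n = 3.
Overall: 3 Ce⁴⁺(aq) + NO(g) + 2 H₂O(l) → 3 Ce³⁺(aq) + NO₃⁻(aq) + 4 H⁺(aq)
Q = [Ce³⁺]^3·[NO₃⁻]·[H⁺]^4 / ([Ce⁴⁺]^3·P(NO)); log Q = -7.433.
E = E° − (0.0592/n) log Q = +0.62 − (0.0592/3)(-7.433) = +0.767 V.

+0.767 V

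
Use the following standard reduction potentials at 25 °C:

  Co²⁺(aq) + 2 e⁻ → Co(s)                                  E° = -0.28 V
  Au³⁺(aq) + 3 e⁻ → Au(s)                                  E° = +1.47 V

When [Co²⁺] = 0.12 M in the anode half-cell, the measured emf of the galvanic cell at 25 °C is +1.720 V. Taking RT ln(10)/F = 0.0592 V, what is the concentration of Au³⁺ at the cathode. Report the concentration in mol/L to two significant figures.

0.0013 M

Au³⁺/Au is the cathode, Co²⁺/Co the anode: E°cell = +1.75 V, n = 6.
Overall reaction: 2 Au³⁺(aq) + 3 Co(s) → 2 Au(s) + 3 Co²⁺(aq); Q = [Co²⁺]^3/[Au³⁺]^2.
From E = E° − (0.0592/n) log Q: log Q = (E° − E)·n/0.0592 = (+1.75 − (+1.720))·6/0.0592 = 3.0405.
So 2·log[Au³⁺] = 3·log(0.12) − log Q = -2.7625 − (3.0405) = -5.8030; log[Au³⁺] = -5.8030 / 2 = -2.9015; [Au³⁺] = 10^(-2.9015) ≈ 0.0013 M.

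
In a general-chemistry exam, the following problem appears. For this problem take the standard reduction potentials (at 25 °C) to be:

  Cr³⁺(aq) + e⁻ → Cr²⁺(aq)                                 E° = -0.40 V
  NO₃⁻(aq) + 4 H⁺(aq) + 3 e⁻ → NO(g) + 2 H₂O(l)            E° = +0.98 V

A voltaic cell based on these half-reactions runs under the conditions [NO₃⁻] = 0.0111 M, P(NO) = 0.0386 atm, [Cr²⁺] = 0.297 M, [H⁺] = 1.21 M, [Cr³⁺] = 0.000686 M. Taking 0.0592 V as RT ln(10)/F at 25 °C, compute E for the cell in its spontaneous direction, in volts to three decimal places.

NO₃⁻/NO is the cathode (higher E°), Cr³⁺/Cr²⁺ the anode: E°cell = +0.98 − (-0.40) = +1.38 V, n = 3.
Overall: NO₃⁻(aq) + 4 H⁺(aq) + 3 Cr²⁺(aq) → NO(g) + 2 H₂O(l) + 3 Cr³⁺(aq)
Q = P(NO)·[Cr³⁺]^3 / ([NO₃⁻]·[H⁺]^4·[Cr²⁺]^3); log Q = -7.699.
E = E° − (0.0592/n) log Q = +1.38 − (0.0592/3)(-7.699) = +1.532 V.

+1.532 V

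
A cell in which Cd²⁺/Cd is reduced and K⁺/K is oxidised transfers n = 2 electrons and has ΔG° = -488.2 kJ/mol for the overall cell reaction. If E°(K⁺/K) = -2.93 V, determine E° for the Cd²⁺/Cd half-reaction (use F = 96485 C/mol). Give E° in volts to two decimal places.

-0.40 V

E°cell = −ΔG°/(nF) = −(-488.2×10³)/((2)(96485)) = +2.530 V.
Since Cd²⁺/Cd is the cathode and K⁺/K the anode, E°cell = E°(Cd²⁺/Cd) − E°(K⁺/K).
So E°(Cd²⁺/Cd) = E°cell + E°(K⁺/K) = +2.530 + (-2.93) = -0.40 V.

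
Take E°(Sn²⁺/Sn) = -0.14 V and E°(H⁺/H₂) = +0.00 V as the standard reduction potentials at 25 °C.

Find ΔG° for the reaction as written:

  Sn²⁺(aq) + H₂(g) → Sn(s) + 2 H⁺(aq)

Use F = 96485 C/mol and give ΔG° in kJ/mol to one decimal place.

+27.0 kJ/mol

As written, Sn²⁺/Sn is reduced (cathode) and H⁺/H₂ is oxidised (anode), so E°cell = (-0.14) − (+0.00) = -0.14 V.
Balancing electrons gives n = 2.
ΔG° = −nFE° = −(2)(96485)(-0.14) = 27,016 J = +27.0 kJ/mol.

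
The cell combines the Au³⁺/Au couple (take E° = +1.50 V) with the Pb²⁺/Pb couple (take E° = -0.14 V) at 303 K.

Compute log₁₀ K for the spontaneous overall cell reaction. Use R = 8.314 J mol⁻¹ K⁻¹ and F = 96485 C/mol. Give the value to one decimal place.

Cathode: Au³⁺/Au; anode: Pb²⁺/Pb. E°cell = (+1.50) − (-0.14) = +1.64 V, with n = 6.
ΔG° = −nFE° = −RT ln K, so ln K = nFE°/(RT) = (6)(96485)(+1.64) / ((8.314)(303)) = 376.879.
log₁₀ K = 376.879 / ln 10 = 163.7.

163.7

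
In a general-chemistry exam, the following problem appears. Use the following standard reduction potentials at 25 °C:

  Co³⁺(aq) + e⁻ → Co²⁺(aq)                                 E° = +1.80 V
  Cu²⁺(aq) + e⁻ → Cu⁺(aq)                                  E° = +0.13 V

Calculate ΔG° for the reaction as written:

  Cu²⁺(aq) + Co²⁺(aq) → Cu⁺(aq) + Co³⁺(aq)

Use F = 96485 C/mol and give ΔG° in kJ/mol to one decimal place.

As written, Cu²⁺/Cu⁺ is reduced (cathode) and Co³⁺/Co²⁺ is oxidised (anode), so E°cell = (+0.13) − (+1.80) = -1.67 V.
Balancing electrons gives n = 1.
ΔG° = −nFE° = −(1)(96485)(-1.67) = 161,130 J = +161.1 kJ/mol.

+161.1 kJ/mol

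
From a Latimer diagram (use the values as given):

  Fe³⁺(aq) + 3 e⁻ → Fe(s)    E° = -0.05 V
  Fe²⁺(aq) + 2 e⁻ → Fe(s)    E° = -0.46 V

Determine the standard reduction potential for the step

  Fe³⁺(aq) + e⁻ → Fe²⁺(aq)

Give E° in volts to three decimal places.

Sequential free energies add, so n₃E°₃ = n₁E°₁ + n₂E°₂.
With n₃ = 3, and the known step contributing 2×(-0.46) V, the unknown satisfies 1·E° = 3×(-0.05) − 2×(-0.46) = +0.770.
E° = +0.770 / 1 = +0.770 V.

+0.770 V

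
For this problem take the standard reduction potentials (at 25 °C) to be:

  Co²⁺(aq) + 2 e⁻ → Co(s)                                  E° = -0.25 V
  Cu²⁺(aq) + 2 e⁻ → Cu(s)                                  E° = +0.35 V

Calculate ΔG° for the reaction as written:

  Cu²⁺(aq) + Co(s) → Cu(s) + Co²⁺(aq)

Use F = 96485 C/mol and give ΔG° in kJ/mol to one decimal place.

As written, Cu²⁺/Cu is reduced (cathode) and Co²⁺/Co is oxidised (anode), so E°cell = (+0.35) − (-0.25) = +0.60 V.
Balancing electrons gives n = 2.
ΔG° = −nFE° = −(2)(96485)(+0.60) = -115,782 J = -115.8 kJ/mol.

-115.8 kJ/mol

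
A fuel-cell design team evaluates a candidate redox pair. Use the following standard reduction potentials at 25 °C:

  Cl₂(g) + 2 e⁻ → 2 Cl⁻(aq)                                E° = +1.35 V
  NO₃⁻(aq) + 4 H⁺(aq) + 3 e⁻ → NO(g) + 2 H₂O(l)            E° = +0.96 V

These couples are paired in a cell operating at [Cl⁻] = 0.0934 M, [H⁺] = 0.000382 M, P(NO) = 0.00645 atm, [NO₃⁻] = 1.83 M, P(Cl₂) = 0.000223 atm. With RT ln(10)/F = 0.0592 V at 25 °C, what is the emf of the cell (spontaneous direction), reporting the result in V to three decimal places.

Cl₂/Cl⁻ is the cathode (higher E°), NO₃⁻/NO the anode: E°cell = +1.35 − (+0.96) = +0.39 V, n = 6.
Overall: 3 Cl₂(g) + 2 NO(g) + 4 H₂O(l) → 6 Cl⁻(aq) + 2 NO₃⁻(aq) + 8 H⁺(aq)
Q = [Cl⁻]^6·[NO₃⁻]^2·[H⁺]^8 / (P(Cl₂)^3·P(NO)^2); log Q = -17.661.
E = E° − (0.0592/n) log Q = +0.39 − (0.0592/6)(-17.661) = +0.564 V.

+0.564 V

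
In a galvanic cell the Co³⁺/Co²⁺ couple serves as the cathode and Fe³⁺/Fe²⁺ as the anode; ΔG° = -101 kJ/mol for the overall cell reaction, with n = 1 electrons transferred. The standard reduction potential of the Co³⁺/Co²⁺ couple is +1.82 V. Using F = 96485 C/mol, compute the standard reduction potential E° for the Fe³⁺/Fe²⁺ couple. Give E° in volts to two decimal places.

E°cell = −ΔG°/(nF) = −(-101×10³)/((1)(96485)) = +1.047 V.
Since Co³⁺/Co²⁺ is the cathode and Fe³⁺/Fe²⁺ the anode, E°cell = E°(Co³⁺/Co²⁺) − E°(Fe³⁺/Fe²⁺).
So E°(Fe³⁺/Fe²⁺) = E°(Co³⁺/Co²⁺) − E°cell = (+1.82) − (+1.047) = +0.77 V.

+0.77 V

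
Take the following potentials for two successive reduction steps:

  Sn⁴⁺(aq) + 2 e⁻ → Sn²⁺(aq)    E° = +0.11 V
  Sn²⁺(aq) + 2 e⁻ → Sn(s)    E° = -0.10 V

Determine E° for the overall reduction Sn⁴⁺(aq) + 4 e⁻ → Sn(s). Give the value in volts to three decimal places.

+0.005 V

Adding the free-energy changes (−nFE°) of the two steps gives −n₃FE°₃ = −n₁FE°₁ − n₂FE°₂.
E°₃ = (2×+0.11 + 2×-0.10) / 4 = (+0.020) / 4 = +0.005 V.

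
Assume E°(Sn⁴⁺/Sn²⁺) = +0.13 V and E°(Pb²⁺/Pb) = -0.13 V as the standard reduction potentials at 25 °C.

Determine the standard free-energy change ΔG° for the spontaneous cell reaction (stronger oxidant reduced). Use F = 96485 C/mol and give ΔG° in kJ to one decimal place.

-50.2 kJ

Sn⁴⁺/Sn²⁺ (E° = +0.13 V) is the cathode; Pb²⁺/Pb (E° = -0.13 V) is the anode, so E°cell = +0.26 V.
Balancing electrons gives n = 2 (lcm of 2 and 2).
ΔG° = −nFE° = −(2)(96485)(+0.26) = -50,172 J = -50.2 kJ.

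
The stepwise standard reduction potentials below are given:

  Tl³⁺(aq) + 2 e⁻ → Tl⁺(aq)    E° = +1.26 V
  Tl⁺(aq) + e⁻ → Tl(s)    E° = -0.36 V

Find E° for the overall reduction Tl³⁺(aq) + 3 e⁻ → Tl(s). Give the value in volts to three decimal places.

Standard free energies of sequential steps add: ΔG°₃ = ΔG°₁ + ΔG°₂, so n₃E°₃ = n₁E°₁ + n₂E°₂.
E°₃ = (2×+1.26 + 1×-0.36) / 3 = (+2.160) / 3 = +0.720 V.

+0.720 V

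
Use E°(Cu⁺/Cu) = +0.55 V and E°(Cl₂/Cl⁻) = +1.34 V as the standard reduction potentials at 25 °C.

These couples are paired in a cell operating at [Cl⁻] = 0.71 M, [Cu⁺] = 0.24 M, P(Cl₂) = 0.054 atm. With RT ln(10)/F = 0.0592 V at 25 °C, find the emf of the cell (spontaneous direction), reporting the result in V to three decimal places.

Cl₂/Cl⁻ is the cathode (higher E°), Cu⁺/Cu the anode: E°cell = +1.34 − (+0.55) = +0.79 V, n = 2.
Overall: Cl₂(g) + 2 Cu(s) → 2 Cl⁻(aq) + 2 Cu⁺(aq)
Q = [Cl⁻]^2·[Cu⁺]^2 / (P(Cl₂)); log Q = -0.269.
E = E° − (0.0592/n) log Q = +0.79 − (0.0592/2)(-0.269) = +0.798 V.

+0.798 V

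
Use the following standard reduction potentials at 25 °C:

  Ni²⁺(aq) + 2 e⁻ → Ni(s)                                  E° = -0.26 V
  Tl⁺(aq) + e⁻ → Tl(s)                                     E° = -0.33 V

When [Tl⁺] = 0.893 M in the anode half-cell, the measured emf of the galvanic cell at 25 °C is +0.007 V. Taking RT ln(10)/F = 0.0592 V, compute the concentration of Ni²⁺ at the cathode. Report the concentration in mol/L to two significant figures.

Ni²⁺/Ni is the cathode, Tl⁺/Tl the anode: E°cell = +0.07 V, n = 2.
Overall reaction: Ni²⁺(aq) + 2 Tl(s) → Ni(s) + 2 Tl⁺(aq); Q = [Tl⁺]^2/[Ni²⁺]^1.
From E = E° − (0.0592/n) log Q: log Q = (E° − E)·n/0.0592 = (+0.07 − (+0.007))·2/0.0592 = 2.1284.
So 1·log[Ni²⁺] = 2·log(0.893) − log Q = -0.0983 − (2.1284) = -2.2267; [Ni²⁺] = 10^(-2.2267) ≈ 0.0059 M.

0.0059 M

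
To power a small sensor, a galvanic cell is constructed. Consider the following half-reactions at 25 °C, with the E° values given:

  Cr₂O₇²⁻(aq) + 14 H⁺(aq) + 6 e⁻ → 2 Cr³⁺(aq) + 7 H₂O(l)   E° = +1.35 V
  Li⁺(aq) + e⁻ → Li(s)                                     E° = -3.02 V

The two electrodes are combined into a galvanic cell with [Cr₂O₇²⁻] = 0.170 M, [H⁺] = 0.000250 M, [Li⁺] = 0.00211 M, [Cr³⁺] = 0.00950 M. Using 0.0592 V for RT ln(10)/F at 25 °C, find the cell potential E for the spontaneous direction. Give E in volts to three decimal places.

+4.063 V

Cr₂O₇²⁻/Cr³⁺ is the cathode (higher E°), Li⁺/Li the anode: E°cell = +1.35 − (-3.02) = +4.37 V, n = 6.
Overall: Cr₂O₇²⁻(aq) + 14 H⁺(aq) + 6 Li(s) → 2 Cr³⁺(aq) + 7 H₂O(l) + 6 Li⁺(aq)
Q = [Cr³⁺]^2·[Li⁺]^6 / ([Cr₂O₇²⁻]·[H⁺]^14); log Q = 31.100.
E = E° − (0.0592/n) log Q = +4.37 − (0.0592/6)(31.100) = +4.063 V.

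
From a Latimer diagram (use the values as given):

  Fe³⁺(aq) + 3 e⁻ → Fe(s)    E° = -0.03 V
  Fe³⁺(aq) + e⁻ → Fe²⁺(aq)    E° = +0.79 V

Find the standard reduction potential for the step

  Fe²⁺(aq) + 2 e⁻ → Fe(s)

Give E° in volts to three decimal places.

Sequential free energies add, so n₃E°₃ = n₁E°₁ + n₂E°₂.
With n₃ = 3, and the known step contributing 1×(+0.79) V, the unknown satisfies 2·E° = 3×(-0.03) − 1×(+0.79) = -0.880.
E° = -0.880 / 2 = -0.440 V.

-0.440 V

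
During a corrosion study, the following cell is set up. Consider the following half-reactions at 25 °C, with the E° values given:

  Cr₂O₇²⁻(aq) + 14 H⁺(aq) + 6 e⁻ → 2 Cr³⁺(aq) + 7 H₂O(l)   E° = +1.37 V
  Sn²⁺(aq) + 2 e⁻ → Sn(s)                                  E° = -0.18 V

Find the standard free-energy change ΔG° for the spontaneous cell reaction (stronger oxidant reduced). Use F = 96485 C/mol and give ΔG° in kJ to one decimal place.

-897.3 kJ

Cr₂O₇²⁻/Cr³⁺ (E° = +1.37 V) is the cathode; Sn²⁺/Sn (E° = -0.18 V) is the anode, so E°cell = +1.55 V.
Balancing electrons gives n = 6 (lcm of 6 and 2).
ΔG° = −nFE° = −(6)(96485)(+1.55) = -897,310 J = -897.3 kJ.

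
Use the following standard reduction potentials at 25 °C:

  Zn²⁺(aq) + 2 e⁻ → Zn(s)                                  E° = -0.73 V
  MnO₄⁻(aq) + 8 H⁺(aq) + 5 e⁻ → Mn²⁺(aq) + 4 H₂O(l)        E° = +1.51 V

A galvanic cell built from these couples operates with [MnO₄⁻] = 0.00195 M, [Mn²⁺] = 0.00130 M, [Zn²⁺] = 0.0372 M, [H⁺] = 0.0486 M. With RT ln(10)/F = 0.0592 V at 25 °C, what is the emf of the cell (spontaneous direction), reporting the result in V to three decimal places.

MnO₄⁻/Mn²⁺ is the cathode (higher E°), Zn²⁺/Zn the anode: E°cell = +1.51 − (-0.73) = +2.24 V, n = 10.
Overall: 2 MnO₄⁻(aq) + 16 H⁺(aq) + 5 Zn(s) → 2 Mn²⁺(aq) + 8 H₂O(l) + 5 Zn²⁺(aq)
Q = [Mn²⁺]^2·[Zn²⁺]^5 / ([MnO₄⁻]^2·[H⁺]^16); log Q = 13.514.
E = E° − (0.0592/n) log Q = +2.24 − (0.0592/10)(13.514) = +2.160 V.

+2.160 V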